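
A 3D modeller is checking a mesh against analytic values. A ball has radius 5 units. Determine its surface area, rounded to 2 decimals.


Shape: sphere
Radius r = 5 units
Formula: SA = 4 * pi * r^2
r^2 = 25
SA = 4 * pi * 25
SA = 100 * pi
SA = 314.16
314.16 units^2


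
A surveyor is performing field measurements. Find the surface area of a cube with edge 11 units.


Shape: cube
Side s = 11 units
A cube has 6 square faces.
Formula: SA = 6 * s^2
s^2 = 121
SA = 6 * 121
SA = 726
726 units^2


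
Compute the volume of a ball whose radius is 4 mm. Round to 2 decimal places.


Shape: sphere
Radius r = 4 mm
Formula: V = (4/3) * pi * r^3
r^3 = 64
(4/3) * 64 = 85.333333
V = 85.333333 * pi
V = 268.08
268.08 mm^3


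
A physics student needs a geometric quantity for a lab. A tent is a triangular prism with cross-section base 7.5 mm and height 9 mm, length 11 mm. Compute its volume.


Shape: triangular prism
Triangle base = 7.5 mm, triangle height = 9 mm, prism length L = 11 mm
Formula: V = (1/2 * b * h_tri) * L
Cross-section area = 0.5 * 7.5 * 9 = 33.75
V = 33.75 * 11
V = 371.25
371.25 mm^3


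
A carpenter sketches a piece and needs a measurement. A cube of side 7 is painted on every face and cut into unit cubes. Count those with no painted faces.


Large cube: 7 x 7 x 7, cut into unit cubes.
n = 7, so n - 2 = 5
Unpainted cubes form the interior (n - 2)^3 block.
(n - 2)^3 = 5^3 = 125
125 unit cubes


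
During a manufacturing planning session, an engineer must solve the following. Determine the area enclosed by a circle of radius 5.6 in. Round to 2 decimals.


Shape: circle
Radius r = 5.6 in
Formula: A = pi * r^2
r^2 = 5.6^2 = 31.36
A = pi * 31.36
A = 98.52
98.52 in^2


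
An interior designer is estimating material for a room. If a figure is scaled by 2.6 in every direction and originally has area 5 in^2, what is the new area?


Linear scale factor k = 2.6
Original area = 5 in^2
Rule: under a linear scaling by k, areas scale by k^2.
k^2 = 2.6^2 = 6.76
New area = 5 * 6.76
New area = 33.8
33.8 in^2


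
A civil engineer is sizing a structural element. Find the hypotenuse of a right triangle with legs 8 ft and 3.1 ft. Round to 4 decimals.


Shape: right triangle
Legs a = 8 ft, b = 3.1 ft
Formula: c = sqrt(a^2 + b^2)
a^2 = 64, b^2 = 9.61
a^2 + b^2 = 73.61
c = sqrt(73.61)
c = 8.5796
8.5796 ft


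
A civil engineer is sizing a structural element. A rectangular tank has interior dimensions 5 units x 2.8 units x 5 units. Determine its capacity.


Shape: rectangular prism
l = 5 units, w = 2.8 units, h = 5 units
Formula: V = l * w * h
V = 5 * 2.8 * 5
V = 14 * 5
V = 70
70 units^3


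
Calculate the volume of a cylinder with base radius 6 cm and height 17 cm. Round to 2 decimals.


Shape: cylinder
Radius r = 6 cm, Height h = 17 cm
Formula: V = pi * r^2 * h
r^2 = 36
V = pi * 36 * 17
V = 612 * pi
V = 1922.65
1922.65 cm^3


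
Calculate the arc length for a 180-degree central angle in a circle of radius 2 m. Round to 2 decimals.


Shape: circular arc
Radius r = 2 m, Angle = 180 degrees
Formula: L = (angle/360) * 2 * pi * r
2 * pi * r = 4 * pi
L = (180/360) * 4 * pi
L = 2 * pi
L = 6.28
6.28 m


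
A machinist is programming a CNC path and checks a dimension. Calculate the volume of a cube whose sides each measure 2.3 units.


Shape: cube
Side s = 2.3 units
Formula: V = s^3
V = 2.3 * 2.3 * 2.3
V = 5.29 * 2.3
V = 12.167
12.167 units^3


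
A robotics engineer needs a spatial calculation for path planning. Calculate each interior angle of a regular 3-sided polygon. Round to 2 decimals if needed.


Shape: regular triangle (3 sides)
Formula: interior angle = (n - 2) * 180 / n
(n - 2) = 1
(n - 2) * 180 = 180
angle = 180 / 3
angle = 60
60 degrees


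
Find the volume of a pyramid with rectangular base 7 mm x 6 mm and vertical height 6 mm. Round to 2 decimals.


Shape: rectangular pyramid
Base: 7 mm x 6 mm, Height h = 6 mm
Formula: V = (1/3) * base_area * h
base_area = 7 * 6 = 42
base_area * h = 42 * 6 = 252
V = 252 / 3
V = 84
84 mm^3


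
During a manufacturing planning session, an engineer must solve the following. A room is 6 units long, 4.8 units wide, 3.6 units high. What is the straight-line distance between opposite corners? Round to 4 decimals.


Shape: rectangular box (space diagonal)
l = 6 units, w = 4.8 units, h = 3.6 units
Visualize: the diagonal of the base, then a right triangle with that diagonal and the height.
Formula: d = sqrt(l^2 + w^2 + h^2)
l^2 + w^2 + h^2 = 36 + 23.04 + 12.96 = 72
d = sqrt(72)
d = 8.4853
8.4853 units


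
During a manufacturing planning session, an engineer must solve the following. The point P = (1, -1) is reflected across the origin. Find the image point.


Transformation: reflection
Original point: (1, -1)
Rule for reflection through the origin: (x, y) -> (-x, -y)
Apply: (1, -1) -> (-1, 1)
(-1, 1)


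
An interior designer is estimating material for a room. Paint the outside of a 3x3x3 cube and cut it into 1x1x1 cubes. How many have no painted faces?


Large cube: 3 x 3 x 3, cut into unit cubes.
n = 3, so n - 2 = 1
Unpainted cubes form the interior (n - 2)^3 block.
(n - 2)^3 = 1^3 = 1
1 unit cubes


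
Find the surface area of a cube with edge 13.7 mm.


Shape: cube
Side s = 13.7 mm
A cube has 6 square faces.
Formula: SA = 6 * s^2
s^2 = 187.69
SA = 6 * 187.69
SA = 1126.14
1126.14 mm^2


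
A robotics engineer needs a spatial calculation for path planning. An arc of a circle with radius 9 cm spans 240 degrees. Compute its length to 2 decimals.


Shape: circular arc
Radius r = 9 cm, Angle = 240 degrees
Formula: L = (angle/360) * 2 * pi * r
2 * pi * r = 18 * pi
L = (240/360) * 18 * pi
L = 12 * pi
L = 37.7
37.7 cm


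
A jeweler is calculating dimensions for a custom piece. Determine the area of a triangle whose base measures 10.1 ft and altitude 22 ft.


Shape: triangle
Base b = 10.1 ft, Height h = 22 ft
Formula: A = (1/2) * b * h
A = 0.5 * 10.1 * 22
A = 0.5 * 222.2
A = 111.1
111.1 ft^2


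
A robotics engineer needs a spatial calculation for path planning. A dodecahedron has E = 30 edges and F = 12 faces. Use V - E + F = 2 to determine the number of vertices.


Polyhedron: dodecahedron
Euler's formula for convex polyhedra: V - E + F = 2
Given: E = 30 edges and F = 12 faces
Solve for V:
V = 2 + E - F = 2 + 30 - 12 = 20
20 vertices


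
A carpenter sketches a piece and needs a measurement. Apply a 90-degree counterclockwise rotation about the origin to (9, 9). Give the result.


Transformation: rotation about the origin
Original point: (9, 9)
Rule for 90 deg counterclockwise: (x, y) -> (-y, x)
Apply: (9, 9) -> (-9, 9)
(-9, 9)


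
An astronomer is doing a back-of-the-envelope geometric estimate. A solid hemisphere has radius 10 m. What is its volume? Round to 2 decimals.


Shape: hemisphere (half of a sphere)
Radius r = 10 m
Formula: V = (1/2) * (4/3) * pi * r^3 = (2/3) * pi * r^3
r^3 = 1000
(2/3) * 1000 = 666.666667
V = 666.666667 * pi
V = 2094.4
2094.4 m^3


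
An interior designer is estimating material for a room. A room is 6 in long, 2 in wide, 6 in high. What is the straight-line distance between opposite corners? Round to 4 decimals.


Shape: rectangular box (space diagonal)
l = 6 in, w = 2 in, h = 6 in
Visualize: the diagonal of the base, then a right triangle with that diagonal and the height.
Formula: d = sqrt(l^2 + w^2 + h^2)
l^2 + w^2 + h^2 = 36 + 4 + 36 = 76
d = sqrt(76)
d = 8.7178
8.7178 in


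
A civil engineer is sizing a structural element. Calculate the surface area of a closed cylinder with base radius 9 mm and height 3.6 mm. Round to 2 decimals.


Shape: closed cylinder
Radius r = 9 mm, Height h = 3.6 mm
Formula: SA = 2*pi*r^2 + 2*pi*r*h = 2*pi*r*(r + h)
r + h = 12.6
2 * r * (r + h) = 2 * 9 * 12.6 = 226.8
SA = 226.8 * pi
SA = 712.51
712.51 mm^2


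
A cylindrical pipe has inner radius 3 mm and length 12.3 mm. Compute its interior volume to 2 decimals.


Shape: cylinder
Radius r = 3 mm, Height h = 12.3 mm
Formula: V = pi * r^2 * h
r^2 = 9
V = pi * 9 * 12.3
V = 110.7 * pi
V = 347.77
347.77 mm^3


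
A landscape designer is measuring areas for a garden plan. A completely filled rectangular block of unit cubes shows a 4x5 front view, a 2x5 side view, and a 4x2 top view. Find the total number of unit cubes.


Orthographic views of a solid rectangular block:
Front view 4 x 5 -> length = 4, height = 5
Side view 2 x 5 -> width = 2, height = 5 (consistent)
Top view 4 x 2 -> confirms length = 4, width = 2
The block is 4 x 2 x 5.
Total unit cubes = 4 * 2 * 5 = 40
40 unit cubes


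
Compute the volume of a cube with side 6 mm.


Shape: cube
Side s = 6 mm
Formula: V = s^3
V = 6 * 6 * 6
V = 36 * 6
V = 216
216 mm^3


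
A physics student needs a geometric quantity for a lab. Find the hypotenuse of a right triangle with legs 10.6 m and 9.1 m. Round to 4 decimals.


Shape: right triangle
Legs a = 10.6 m, b = 9.1 m
Formula: c = sqrt(a^2 + b^2)
a^2 = 112.36, b^2 = 82.81
a^2 + b^2 = 195.17
c = sqrt(195.17)
c = 13.9703
13.9703 m


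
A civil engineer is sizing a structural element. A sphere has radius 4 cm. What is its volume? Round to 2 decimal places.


Shape: sphere
Radius r = 4 cm
Formula: V = (4/3) * pi * r^3
r^3 = 64
(4/3) * 64 = 85.333333
V = 85.333333 * pi
V = 268.08
268.08 cm^3


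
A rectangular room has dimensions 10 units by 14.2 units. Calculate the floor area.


Shape: rectangle
Length l = 10 units, Width w = 14.2 units
Formula: A = l * w
A = 10 * 14.2
A = 142
142 units^2


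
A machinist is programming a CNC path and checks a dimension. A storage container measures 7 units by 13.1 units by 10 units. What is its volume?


Shape: rectangular prism
l = 7 units, w = 13.1 units, h = 10 units
Formula: V = l * w * h
V = 7 * 13.1 * 10
V = 91.7 * 10
V = 917
917 units^3


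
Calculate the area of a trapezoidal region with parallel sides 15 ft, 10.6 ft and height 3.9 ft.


Shape: trapezoid
Parallel sides a = 15 ft, b = 10.6 ft; Height h = 3.9 ft
Formula: A = (a + b) * h / 2
a + b = 15 + 10.6 = 25.6
A = 25.6 * 3.9 / 2
A = 99.84 / 2
A = 49.92
49.92 ft^2


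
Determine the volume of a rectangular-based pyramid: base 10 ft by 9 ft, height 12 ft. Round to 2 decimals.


Shape: rectangular pyramid
Base: 10 ft x 9 ft, Height h = 12 ft
Formula: V = (1/3) * base_area * h
base_area = 10 * 9 = 90
base_area * h = 90 * 12 = 1080
V = 1080 / 3
V = 360
360 ft^3


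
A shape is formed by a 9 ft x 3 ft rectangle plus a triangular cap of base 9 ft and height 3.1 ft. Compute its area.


Composite shape: rectangle + triangle
Rectangle area = 9 * 3 = 27
Triangle area = 0.5 * 9 * 3.1 = 13.95
Total = 27 + 13.95
Total = 40.95
40.95 ft^2


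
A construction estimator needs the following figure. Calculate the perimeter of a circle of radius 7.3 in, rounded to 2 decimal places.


Shape: circle
Radius r = 7.3 in
Formula: C = 2 * pi * r
C = 2 * pi * 7.3
C = 14.6 * pi
C = 45.87
45.87 in


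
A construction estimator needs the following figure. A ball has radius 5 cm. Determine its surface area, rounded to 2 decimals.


Shape: sphere
Radius r = 5 cm
Formula: SA = 4 * pi * r^2
r^2 = 25
SA = 4 * pi * 25
SA = 100 * pi
SA = 314.16
314.16 cm^2


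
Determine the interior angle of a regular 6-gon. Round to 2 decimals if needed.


Shape: regular hexagon (6 sides)
Formula: interior angle = (n - 2) * 180 / n
(n - 2) = 4
(n - 2) * 180 = 720
angle = 720 / 6
angle = 120
120 degrees


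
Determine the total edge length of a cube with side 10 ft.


Shape: cube
Side s = 10 ft
A cube has 12 edges, all equal.
Formula: total edge length = 12 * s
Total = 12 * 10
Total = 120
120 ft


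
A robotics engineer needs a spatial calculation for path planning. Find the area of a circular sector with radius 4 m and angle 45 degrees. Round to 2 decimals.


Shape: circular sector
Radius r = 4 m, Angle = 45 degrees
Formula: A = (angle/360) * pi * r^2
r^2 = 16
Fraction of circle = 45/360
A = (45/360) * pi * 16
A = 2 * pi
A = 6.28
6.28 m^2


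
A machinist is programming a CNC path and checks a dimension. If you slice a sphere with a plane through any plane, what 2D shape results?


Solid: sphere
Cutting plane: through any plane
Visualize the intersection of the plane with the solid's surface.
The boundary of the cut region is a circle.
circle


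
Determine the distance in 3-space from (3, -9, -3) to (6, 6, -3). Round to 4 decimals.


3D distance between two points
P1 = (3, -9, -3), P2 = (6, 6, -3)
Formula: d = sqrt((x2-x1)^2 + (y2-y1)^2 + (z2-z1)^2)
dx = 6 - 3 = 3
dy = 6 - -9 = 15
dz = -3 - -3 = 0
dx^2 + dy^2 + dz^2 = 9 + 225 + 0 = 234
d = sqrt(234)
d = 15.2971
15.2971 units


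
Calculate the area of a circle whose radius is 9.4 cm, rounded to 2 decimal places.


Shape: circle
Radius r = 9.4 cm
Formula: A = pi * r^2
r^2 = 9.4^2 = 88.36
A = pi * 88.36
A = 277.59
277.59 cm^2


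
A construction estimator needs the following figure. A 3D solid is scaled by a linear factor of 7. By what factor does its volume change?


Linear scale factor k = 7
Rule: under a linear scaling by k, volumes scale by k^3.
k^3 = 7 * 7 * 7
k^3 = 49 * 7
k^3 = 343
Volume scales by a factor of 343.
343 (dimensionless)


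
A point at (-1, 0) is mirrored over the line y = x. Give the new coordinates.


Transformation: reflection
Original point: (-1, 0)
Rule for reflection over y = x: (x, y) -> (y, x)
Apply: (-1, 0) -> (0, -1)
(0, -1)


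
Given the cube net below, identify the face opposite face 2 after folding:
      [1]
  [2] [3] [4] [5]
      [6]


Net: cross layout. Take square 3 as the base (bottom).
Fold the four squares in the horizontal row up around 3: 2 -> left, 4 -> right, 5 wraps to the top.
Fold 1 and 6 up from 3: 1 -> back, 6 -> front.
Opposite pairs are therefore: (1, 6), (2, 4), (3, 5).
Face 2 is opposite face 4.
face 4


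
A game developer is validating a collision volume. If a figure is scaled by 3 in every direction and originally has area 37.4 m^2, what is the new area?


Linear scale factor k = 3
Original area = 37.4 m^2
Rule: under a linear scaling by k, areas scale by k^2.
k^2 = 3^2 = 9
New area = 37.4 * 9
New area = 336.6
336.6 m^2


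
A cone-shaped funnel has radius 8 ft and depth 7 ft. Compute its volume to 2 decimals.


Shape: cone
Radius r = 8 ft, Height h = 7 ft
Formula: V = (1/3) * pi * r^2 * h
r^2 = 64
pi * r^2 * h = pi * 64 * 7 = 448 * pi
V = 448 * pi / 3
V = 469.14
469.14 ft^3


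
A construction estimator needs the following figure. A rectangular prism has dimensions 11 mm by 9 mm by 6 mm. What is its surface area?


Shape: rectangular prism
l = 11 mm, w = 9 mm, h = 6 mm
Formula: SA = 2(lw + lh + wh)
lw = 99, lh = 66, wh = 54
lw + lh + wh = 219
SA = 2 * 219
SA = 438
438 mm^2


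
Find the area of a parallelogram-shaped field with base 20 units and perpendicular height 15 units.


Shape: parallelogram
Base b = 20 units, Height h = 15 units
Formula: A = b * h
A = 20 * 15
A = 300
300 units^2


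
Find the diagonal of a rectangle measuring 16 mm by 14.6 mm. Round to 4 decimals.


Shape: rectangle (diagonal via Pythagoras)
Sides: 16 mm and 14.6 mm
Formula: d = sqrt(l^2 + w^2)
l^2 = 256, w^2 = 213.16
l^2 + w^2 = 469.16
d = sqrt(469.16)
d = 21.6601
21.6601 mm


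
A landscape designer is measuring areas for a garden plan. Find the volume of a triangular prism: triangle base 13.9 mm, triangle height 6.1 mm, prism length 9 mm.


Shape: triangular prism
Triangle base = 13.9 mm, triangle height = 6.1 mm, prism length L = 9 mm
Formula: V = (1/2 * b * h_tri) * L
Cross-section area = 0.5 * 13.9 * 6.1 = 42.395
V = 42.395 * 9
V = 381.555
381.555 mm^3


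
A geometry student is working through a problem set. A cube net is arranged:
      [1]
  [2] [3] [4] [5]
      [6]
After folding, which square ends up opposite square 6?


Net: cross layout. Take square 3 as the base (bottom).
Fold the four squares in the horizontal row up around 3: 2 -> left, 4 -> right, 5 wraps to the top.
Fold 1 and 6 up from 3: 1 -> back, 6 -> front.
Opposite pairs are therefore: (1, 6), (2, 4), (3, 5).
Face 6 is opposite face 1.
face 1


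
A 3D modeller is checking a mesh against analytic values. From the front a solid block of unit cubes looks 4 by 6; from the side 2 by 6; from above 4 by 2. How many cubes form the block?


Orthographic views of a solid rectangular block:
Front view 4 x 6 -> length = 4, height = 6
Side view 2 x 6 -> width = 2, height = 6 (consistent)
Top view 4 x 2 -> confirms length = 4, width = 2
The block is 4 x 2 x 6.
Total unit cubes = 4 * 2 * 6 = 48
48 unit cubes


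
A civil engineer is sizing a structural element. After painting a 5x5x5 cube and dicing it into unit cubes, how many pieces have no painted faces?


Large cube: 5 x 5 x 5, cut into unit cubes.
n = 5, so n - 2 = 3
Unpainted cubes form the interior (n - 2)^3 block.
(n - 2)^3 = 3^3 = 27
27 unit cubes


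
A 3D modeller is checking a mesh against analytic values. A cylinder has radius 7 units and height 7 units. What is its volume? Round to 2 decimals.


Shape: cylinder
Radius r = 7 units, Height h = 7 units
Formula: V = pi * r^2 * h
r^2 = 49
V = pi * 49 * 7
V = 343 * pi
V = 1077.57
1077.57 units^3


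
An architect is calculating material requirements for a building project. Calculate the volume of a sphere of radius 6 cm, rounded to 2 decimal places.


Shape: sphere
Radius r = 6 cm
Formula: V = (4/3) * pi * r^3
r^3 = 216
(4/3) * 216 = 288
V = 288 * pi
V = 904.78
904.78 cm^3


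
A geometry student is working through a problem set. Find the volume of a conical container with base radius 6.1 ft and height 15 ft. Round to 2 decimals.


Shape: cone
Radius r = 6.1 ft, Height h = 15 ft
Formula: V = (1/3) * pi * r^2 * h
r^2 = 37.21
pi * r^2 * h = pi * 37.21 * 15 = 558.15 * pi
V = 558.15 * pi / 3
V = 584.49
584.49 ft^3


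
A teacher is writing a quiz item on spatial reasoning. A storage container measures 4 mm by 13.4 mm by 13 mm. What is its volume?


Shape: rectangular prism
l = 4 mm, w = 13.4 mm, h = 13 mm
Formula: V = l * w * h
V = 4 * 13.4 * 13
V = 53.6 * 13
V = 696.8
696.8 mm^3


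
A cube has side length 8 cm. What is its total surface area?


Shape: cube
Side s = 8 cm
A cube has 6 square faces.
Formula: SA = 6 * s^2
s^2 = 64
SA = 6 * 64
SA = 384
384 cm^2


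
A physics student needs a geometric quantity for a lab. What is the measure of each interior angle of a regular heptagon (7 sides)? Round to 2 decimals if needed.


Shape: regular heptagon (7 sides)
Formula: interior angle = (n - 2) * 180 / n
(n - 2) = 5
(n - 2) * 180 = 900
angle = 900 / 7
angle = 128.57
128.57 degrees


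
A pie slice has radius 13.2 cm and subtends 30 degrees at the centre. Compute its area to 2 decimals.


Shape: circular sector
Radius r = 13.2 cm, Angle = 30 degrees
Formula: A = (angle/360) * pi * r^2
r^2 = 174.24
Fraction of circle = 30/360
A = (30/360) * pi * 174.24
A = 14.52 * pi
A = 45.62
45.62 cm^2


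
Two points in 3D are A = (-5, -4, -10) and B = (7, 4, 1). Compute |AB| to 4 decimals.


3D distance between two points
P1 = (-5, -4, -10), P2 = (7, 4, 1)
Formula: d = sqrt((x2-x1)^2 + (y2-y1)^2 + (z2-z1)^2)
dx = 7 - -5 = 12
dy = 4 - -4 = 8
dz = 1 - -10 = 11
dx^2 + dy^2 + dz^2 = 144 + 64 + 121 = 329
d = sqrt(329)
d = 18.1384
18.1384 units


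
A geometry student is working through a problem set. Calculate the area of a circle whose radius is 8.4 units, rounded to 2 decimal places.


Shape: circle
Radius r = 8.4 units
Formula: A = pi * r^2
r^2 = 8.4^2 = 70.56
A = pi * 70.56
A = 221.67
221.67 units^2


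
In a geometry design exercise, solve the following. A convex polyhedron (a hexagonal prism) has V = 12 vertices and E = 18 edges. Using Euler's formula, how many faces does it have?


Polyhedron: hexagonal prism
Euler's formula for convex polyhedra: V - E + F = 2
Given: V = 12 vertices and E = 18 edges
Solve for F:
F = 2 + E - V = 2 + 18 - 12 = 8
8 faces


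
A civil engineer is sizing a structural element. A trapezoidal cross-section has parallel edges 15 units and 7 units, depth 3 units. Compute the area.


Shape: trapezoid
Parallel sides a = 15 units, b = 7 units; Height h = 3 units
Formula: A = (a + b) * h / 2
a + b = 15 + 7 = 22
A = 22 * 3 / 2
A = 66 / 2
A = 33
33 units^2


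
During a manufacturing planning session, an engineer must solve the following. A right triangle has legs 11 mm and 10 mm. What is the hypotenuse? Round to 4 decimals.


Shape: right triangle
Legs a = 11 mm, b = 10 mm
Formula: c = sqrt(a^2 + b^2)
a^2 = 121, b^2 = 100
a^2 + b^2 = 221
c = sqrt(221)
c = 14.8661
14.8661 mm


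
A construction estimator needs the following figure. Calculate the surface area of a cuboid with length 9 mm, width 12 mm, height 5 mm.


Shape: rectangular prism
l = 9 mm, w = 12 mm, h = 5 mm
Formula: SA = 2(lw + lh + wh)
lw = 108, lh = 45, wh = 60
lw + lh + wh = 213
SA = 2 * 213
SA = 426
426 mm^2


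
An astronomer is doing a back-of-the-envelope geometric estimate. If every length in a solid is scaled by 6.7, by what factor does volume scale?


Linear scale factor k = 6.7
Rule: under a linear scaling by k, volumes scale by k^3.
k^3 = 6.7 * 6.7 * 6.7
k^3 = 44.89 * 6.7
k^3 = 300.763
Volume scales by a factor of 300.763.
300.763 (dimensionless)


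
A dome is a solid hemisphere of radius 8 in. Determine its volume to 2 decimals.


Shape: hemisphere (half of a sphere)
Radius r = 8 in
Formula: V = (1/2) * (4/3) * pi * r^3 = (2/3) * pi * r^3
r^3 = 512
(2/3) * 512 = 341.333333
V = 341.333333 * pi
V = 1072.33
1072.33 in^3


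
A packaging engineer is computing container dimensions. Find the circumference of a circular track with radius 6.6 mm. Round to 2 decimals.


Shape: circle
Radius r = 6.6 mm
Formula: C = 2 * pi * r
C = 2 * pi * 6.6
C = 13.2 * pi
C = 41.47
41.47 mm


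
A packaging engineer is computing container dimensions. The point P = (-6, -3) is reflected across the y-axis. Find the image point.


Transformation: reflection
Original point: (-6, -3)
Rule for reflection over the y-axis: (x, y) -> (-x, y)
Apply: (-6, -3) -> (6, -3)
(6, -3)


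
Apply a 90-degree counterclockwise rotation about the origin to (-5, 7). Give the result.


Transformation: rotation about the origin
Original point: (-5, 7)
Rule for 90 deg counterclockwise: (x, y) -> (-y, x)
Apply: (-5, 7) -> (-7, -5)
(-7, -5)


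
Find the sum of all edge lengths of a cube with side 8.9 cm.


Shape: cube
Side s = 8.9 cm
A cube has 12 edges, all equal.
Formula: total edge length = 12 * s
Total = 12 * 8.9
Total = 106.8
106.8 cm


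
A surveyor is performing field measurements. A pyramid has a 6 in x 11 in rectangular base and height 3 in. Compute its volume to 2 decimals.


Shape: rectangular pyramid
Base: 6 in x 11 in, Height h = 3 in
Formula: V = (1/3) * base_area * h
base_area = 6 * 11 = 66
base_area * h = 66 * 3 = 198
V = 198 / 3
V = 66
66 in^3


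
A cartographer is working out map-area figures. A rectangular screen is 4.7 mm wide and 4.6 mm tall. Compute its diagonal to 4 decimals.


Shape: rectangle (diagonal via Pythagoras)
Sides: 4.7 mm and 4.6 mm
Formula: d = sqrt(l^2 + w^2)
l^2 = 22.09, w^2 = 21.16
l^2 + w^2 = 43.25
d = sqrt(43.25)
d = 6.5765
6.5765 mm


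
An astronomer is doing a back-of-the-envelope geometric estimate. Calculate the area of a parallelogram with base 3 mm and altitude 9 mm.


Shape: parallelogram
Base b = 3 mm, Height h = 9 mm
Formula: A = b * h
A = 3 * 9
A = 27
27 mm^2


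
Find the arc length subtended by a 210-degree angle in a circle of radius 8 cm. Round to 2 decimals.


Shape: circular arc
Radius r = 8 cm, Angle = 210 degrees
Formula: L = (angle/360) * 2 * pi * r
2 * pi * r = 16 * pi
L = (210/360) * 16 * pi
L = 9.333333 * pi
L = 29.32
29.32 cm


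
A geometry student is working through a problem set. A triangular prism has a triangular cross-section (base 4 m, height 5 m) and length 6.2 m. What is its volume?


Shape: triangular prism
Triangle base = 4 m, triangle height = 5 m, prism length L = 6.2 m
Formula: V = (1/2 * b * h_tri) * L
Cross-section area = 0.5 * 4 * 5 = 10
V = 10 * 6.2
V = 62
62 m^3


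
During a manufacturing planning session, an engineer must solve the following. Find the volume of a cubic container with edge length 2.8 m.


Shape: cube
Side s = 2.8 m
Formula: V = s^3
V = 2.8 * 2.8 * 2.8
V = 7.84 * 2.8
V = 21.952
21.952 m^3


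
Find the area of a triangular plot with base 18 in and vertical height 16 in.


Shape: triangle
Base b = 18 in, Height h = 16 in
Formula: A = (1/2) * b * h
A = 0.5 * 18 * 16
A = 0.5 * 288
A = 144
144 in^2


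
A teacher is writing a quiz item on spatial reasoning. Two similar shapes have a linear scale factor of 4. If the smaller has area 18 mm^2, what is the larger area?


Linear scale factor k = 4
Original area = 18 mm^2
Rule: under a linear scaling by k, areas scale by k^2.
k^2 = 4^2 = 16
New area = 18 * 16
New area = 288
288 mm^2


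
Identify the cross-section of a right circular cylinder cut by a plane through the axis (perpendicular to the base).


Solid: right circular cylinder
Cutting plane: through the axis (perpendicular to the base)
Visualize the intersection of the plane with the solid's surface.
The boundary of the cut region is a rectangle.
rectangle


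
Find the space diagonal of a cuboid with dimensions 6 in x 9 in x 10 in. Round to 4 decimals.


Shape: rectangular box (space diagonal)
l = 6 in, w = 9 in, h = 10 in
Visualize: the diagonal of the base, then a right triangle with that diagonal and the height.
Formula: d = sqrt(l^2 + w^2 + h^2)
l^2 + w^2 + h^2 = 36 + 81 + 100 = 217
d = sqrt(217)
d = 14.7309
14.7309 in


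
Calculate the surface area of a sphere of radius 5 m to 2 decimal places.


Shape: sphere
Radius r = 5 m
Formula: SA = 4 * pi * r^2
r^2 = 25
SA = 4 * pi * 25
SA = 100 * pi
SA = 314.16
314.16 m^2


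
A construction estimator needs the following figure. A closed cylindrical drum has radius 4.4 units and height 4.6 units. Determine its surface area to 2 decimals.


Shape: closed cylinder
Radius r = 4.4 units, Height h = 4.6 units
Formula: SA = 2*pi*r^2 + 2*pi*r*h = 2*pi*r*(r + h)
r + h = 9
2 * r * (r + h) = 2 * 4.4 * 9 = 79.2
SA = 79.2 * pi
SA = 248.81
248.81 units^2


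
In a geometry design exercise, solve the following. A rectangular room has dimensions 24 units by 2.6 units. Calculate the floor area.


Shape: rectangle
Length l = 24 units, Width w = 2.6 units
Formula: A = l * w
A = 24 * 2.6
A = 62.4
62.4 units^2


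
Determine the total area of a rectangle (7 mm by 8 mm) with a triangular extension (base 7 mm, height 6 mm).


Composite shape: rectangle + triangle
Rectangle area = 7 * 8 = 56
Triangle area = 0.5 * 7 * 6 = 21
Total = 56 + 21
Total = 77
77 mm^2


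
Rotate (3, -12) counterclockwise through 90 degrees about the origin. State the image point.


Transformation: rotation about the origin
Original point: (3, -12)
Rule for 90 deg counterclockwise: (x, y) -> (-y, x)
Apply: (3, -12) -> (12, 3)
(12, 3)


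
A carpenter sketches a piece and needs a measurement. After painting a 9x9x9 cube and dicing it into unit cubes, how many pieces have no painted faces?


Large cube: 9 x 9 x 9, cut into unit cubes.
n = 9, so n - 2 = 7
Unpainted cubes form the interior (n - 2)^3 block.
(n - 2)^3 = 7^3 = 343
343 unit cubes


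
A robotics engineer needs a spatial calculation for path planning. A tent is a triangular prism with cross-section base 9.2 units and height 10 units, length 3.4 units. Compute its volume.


Shape: triangular prism
Triangle base = 9.2 units, triangle height = 10 units, prism length L = 3.4 units
Formula: V = (1/2 * b * h_tri) * L
Cross-section area = 0.5 * 9.2 * 10 = 46
V = 46 * 3.4
V = 156.4
156.4 units^3


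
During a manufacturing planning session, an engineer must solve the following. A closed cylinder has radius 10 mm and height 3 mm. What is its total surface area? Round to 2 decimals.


Shape: closed cylinder
Radius r = 10 mm, Height h = 3 mm
Formula: SA = 2*pi*r^2 + 2*pi*r*h = 2*pi*r*(r + h)
r + h = 13
2 * r * (r + h) = 2 * 10 * 13 = 260
SA = 260 * pi
SA = 816.81
816.81 mm^2


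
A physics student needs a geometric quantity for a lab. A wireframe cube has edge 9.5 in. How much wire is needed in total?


Shape: cube
Side s = 9.5 in
A cube has 12 edges, all equal.
Formula: total edge length = 12 * s
Total = 12 * 9.5
Total = 114
114 in


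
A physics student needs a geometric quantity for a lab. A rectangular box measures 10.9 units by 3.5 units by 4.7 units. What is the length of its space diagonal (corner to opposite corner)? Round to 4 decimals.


Shape: rectangular box (space diagonal)
l = 10.9 units, w = 3.5 units, h = 4.7 units
Visualize: the diagonal of the base, then a right triangle with that diagonal and the height.
Formula: d = sqrt(l^2 + w^2 + h^2)
l^2 + w^2 + h^2 = 118.81 + 12.25 + 22.09 = 153.15
d = sqrt(153.15)
d = 12.3754
12.3754 units


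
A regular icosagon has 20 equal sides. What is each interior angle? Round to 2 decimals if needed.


Shape: regular icosagon (20 sides)
Formula: interior angle = (n - 2) * 180 / n
(n - 2) = 18
(n - 2) * 180 = 3240
angle = 3240 / 20
angle = 162
162 degrees


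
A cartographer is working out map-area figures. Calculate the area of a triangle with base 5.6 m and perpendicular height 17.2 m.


Shape: triangle
Base b = 5.6 m, Height h = 17.2 m
Formula: A = (1/2) * b * h
A = 0.5 * 5.6 * 17.2
A = 0.5 * 96.32
A = 48.16
48.16 m^2


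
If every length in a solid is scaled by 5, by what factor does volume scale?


Linear scale factor k = 5
Rule: under a linear scaling by k, volumes scale by k^3.
k^3 = 5 * 5 * 5
k^3 = 25 * 5
k^3 = 125
Volume scales by a factor of 125.
125 (dimensionless)


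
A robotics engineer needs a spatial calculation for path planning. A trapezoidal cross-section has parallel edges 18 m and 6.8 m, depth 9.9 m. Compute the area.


Shape: trapezoid
Parallel sides a = 18 m, b = 6.8 m; Height h = 9.9 m
Formula: A = (a + b) * h / 2
a + b = 18 + 6.8 = 24.8
A = 24.8 * 9.9 / 2
A = 245.52 / 2
A = 122.76
122.76 m^2


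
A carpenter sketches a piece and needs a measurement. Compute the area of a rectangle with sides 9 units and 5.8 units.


Shape: rectangle
Length l = 9 units, Width w = 5.8 units
Formula: A = l * w
A = 9 * 5.8
A = 52.2
52.2 units^2


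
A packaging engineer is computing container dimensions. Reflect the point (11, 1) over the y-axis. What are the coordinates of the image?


Transformation: reflection
Original point: (11, 1)
Rule for reflection over the y-axis: (x, y) -> (-x, y)
Apply: (11, 1) -> (-11, 1)
(-11, 1)


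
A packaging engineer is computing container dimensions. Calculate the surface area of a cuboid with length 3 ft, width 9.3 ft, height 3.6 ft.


Shape: rectangular prism
l = 3 ft, w = 9.3 ft, h = 3.6 ft
Formula: SA = 2(lw + lh + wh)
lw = 27.9, lh = 10.8, wh = 33.48
lw + lh + wh = 72.18
SA = 2 * 72.18
SA = 144.36
144.36 ft^2


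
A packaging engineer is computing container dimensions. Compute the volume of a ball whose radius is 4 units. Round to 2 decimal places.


Shape: sphere
Radius r = 4 units
Formula: V = (4/3) * pi * r^3
r^3 = 64
(4/3) * 64 = 85.333333
V = 85.333333 * pi
V = 268.08
268.08 units^3


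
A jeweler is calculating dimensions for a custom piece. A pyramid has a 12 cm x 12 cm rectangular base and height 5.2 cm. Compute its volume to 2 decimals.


Shape: rectangular pyramid
Base: 12 cm x 12 cm, Height h = 5.2 cm
Formula: V = (1/3) * base_area * h
base_area = 12 * 12 = 144
base_area * h = 144 * 5.2 = 748.8
V = 748.8 / 3
V = 249.6
249.6 cm^3


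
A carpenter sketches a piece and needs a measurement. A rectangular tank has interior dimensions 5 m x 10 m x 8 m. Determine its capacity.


Shape: rectangular prism
l = 5 m, w = 10 m, h = 8 m
Formula: V = l * w * h
V = 5 * 10 * 8
V = 50 * 8
V = 400
400 m^3


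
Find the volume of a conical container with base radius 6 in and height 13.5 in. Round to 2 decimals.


Shape: cone
Radius r = 6 in, Height h = 13.5 in
Formula: V = (1/3) * pi * r^2 * h
r^2 = 36
pi * r^2 * h = pi * 36 * 13.5 = 486 * pi
V = 486 * pi / 3
V = 508.94
508.94 in^3


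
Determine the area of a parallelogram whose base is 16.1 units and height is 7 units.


Shape: parallelogram
Base b = 16.1 units, Height h = 7 units
Formula: A = b * h
A = 16.1 * 7
A = 112.7
112.7 units^2


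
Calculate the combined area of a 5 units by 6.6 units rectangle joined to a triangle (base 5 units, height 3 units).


Composite shape: rectangle + triangle
Rectangle area = 5 * 6.6 = 33
Triangle area = 0.5 * 5 * 3 = 7.5
Total = 33 + 7.5
Total = 40.5
40.5 units^2


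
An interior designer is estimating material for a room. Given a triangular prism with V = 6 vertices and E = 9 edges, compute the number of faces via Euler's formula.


Polyhedron: triangular prism
Euler's formula for convex polyhedra: V - E + F = 2
Given: V = 6 vertices and E = 9 edges
Solve for F:
F = 2 + E - V = 2 + 9 - 6 = 5
5 faces


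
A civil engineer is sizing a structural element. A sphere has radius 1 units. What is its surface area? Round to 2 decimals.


Shape: sphere
Radius r = 1 units
Formula: SA = 4 * pi * r^2
r^2 = 1
SA = 4 * pi * 1
SA = 4 * pi
SA = 12.57
12.57 units^2


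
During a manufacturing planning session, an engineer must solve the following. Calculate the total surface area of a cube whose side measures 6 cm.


Shape: cube
Side s = 6 cm
A cube has 6 square faces.
Formula: SA = 6 * s^2
s^2 = 36
SA = 6 * 36
SA = 216
216 cm^2


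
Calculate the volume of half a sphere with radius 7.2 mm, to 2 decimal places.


Shape: hemisphere (half of a sphere)
Radius r = 7.2 mm
Formula: V = (1/2) * (4/3) * pi * r^3 = (2/3) * pi * r^3
r^3 = 373.248
(2/3) * 373.248 = 248.832
V = 248.832 * pi
V = 781.73
781.73 mm^3


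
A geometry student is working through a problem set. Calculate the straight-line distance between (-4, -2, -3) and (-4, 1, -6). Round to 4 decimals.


3D distance between two points
P1 = (-4, -2, -3), P2 = (-4, 1, -6)
Formula: d = sqrt((x2-x1)^2 + (y2-y1)^2 + (z2-z1)^2)
dx = -4 - -4 = 0
dy = 1 - -2 = 3
dz = -6 - -3 = -3
dx^2 + dy^2 + dz^2 = 0 + 9 + 9 = 18
d = sqrt(18)
d = 4.2426
4.2426 units


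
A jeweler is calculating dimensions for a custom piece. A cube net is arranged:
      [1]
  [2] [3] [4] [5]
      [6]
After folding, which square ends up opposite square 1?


Net: cross layout. Take square 3 as the base (bottom).
Fold the four squares in the horizontal row up around 3: 2 -> left, 4 -> right, 5 wraps to the top.
Fold 1 and 6 up from 3: 1 -> back, 6 -> front.
Opposite pairs are therefore: (1, 6), (2, 4), (3, 5).
Face 1 is opposite face 6.
face 6


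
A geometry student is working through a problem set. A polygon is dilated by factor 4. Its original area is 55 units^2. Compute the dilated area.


Linear scale factor k = 4
Original area = 55 units^2
Rule: under a linear scaling by k, areas scale by k^2.
k^2 = 4^2 = 16
New area = 55 * 16
New area = 880
880 units^2


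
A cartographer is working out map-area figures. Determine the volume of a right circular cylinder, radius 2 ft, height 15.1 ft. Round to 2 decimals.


Shape: cylinder
Radius r = 2 ft, Height h = 15.1 ft
Formula: V = pi * r^2 * h
r^2 = 4
V = pi * 4 * 15.1
V = 60.4 * pi
V = 189.75
189.75 ft^3


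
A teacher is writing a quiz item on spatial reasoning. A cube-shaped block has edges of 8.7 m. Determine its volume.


Shape: cube
Side s = 8.7 m
Formula: V = s^3
V = 8.7 * 8.7 * 8.7
V = 75.69 * 8.7
V = 658.503
658.503 m^3


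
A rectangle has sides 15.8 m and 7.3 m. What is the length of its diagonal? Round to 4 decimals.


Shape: rectangle (diagonal via Pythagoras)
Sides: 15.8 m and 7.3 m
Formula: d = sqrt(l^2 + w^2)
l^2 = 249.64, w^2 = 53.29
l^2 + w^2 = 302.93
d = sqrt(302.93)
d = 17.4049
17.4049 m


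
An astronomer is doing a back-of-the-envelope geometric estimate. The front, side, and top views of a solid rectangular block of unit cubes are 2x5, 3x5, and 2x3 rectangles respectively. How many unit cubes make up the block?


Orthographic views of a solid rectangular block:
Front view 2 x 5 -> length = 2, height = 5
Side view 3 x 5 -> width = 3, height = 5 (consistent)
Top view 2 x 3 -> confirms length = 2, width = 3
The block is 2 x 3 x 5.
Total unit cubes = 2 * 3 * 5 = 30
30 unit cubes


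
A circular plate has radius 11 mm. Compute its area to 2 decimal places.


Shape: circle
Radius r = 11 mm
Formula: A = pi * r^2
r^2 = 11^2 = 121
A = pi * 121
A = 380.13
380.13 mm^2


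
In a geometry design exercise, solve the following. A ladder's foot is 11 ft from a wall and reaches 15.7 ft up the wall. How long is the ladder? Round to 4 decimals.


Shape: right triangle
Legs a = 11 ft, b = 15.7 ft
Formula: c = sqrt(a^2 + b^2)
a^2 = 121, b^2 = 246.49
a^2 + b^2 = 367.49
c = sqrt(367.49)
c = 19.17
19.17 ft


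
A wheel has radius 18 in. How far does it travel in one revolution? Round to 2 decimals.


Shape: circle
Radius r = 18 in
Formula: C = 2 * pi * r
C = 2 * pi * 18
C = 36 * pi
C = 113.1
113.1 in


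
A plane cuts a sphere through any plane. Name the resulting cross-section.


Solid: sphere
Cutting plane: through any plane
Visualize the intersection of the plane with the solid's surface.
The boundary of the cut region is a circle.
circle


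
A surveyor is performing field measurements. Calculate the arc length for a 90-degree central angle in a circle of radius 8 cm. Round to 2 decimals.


Shape: circular arc
Radius r = 8 cm, Angle = 90 degrees
Formula: L = (angle/360) * 2 * pi * r
2 * pi * r = 16 * pi
L = (90/360) * 16 * pi
L = 4 * pi
L = 12.57
12.57 cm


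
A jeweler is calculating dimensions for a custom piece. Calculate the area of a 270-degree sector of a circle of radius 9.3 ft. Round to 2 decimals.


Shape: circular sector
Radius r = 9.3 ft, Angle = 270 degrees
Formula: A = (angle/360) * pi * r^2
r^2 = 86.49
Fraction of circle = 270/360
A = (270/360) * pi * 86.49
A = 64.8675 * pi
A = 203.79
203.79 ft^2


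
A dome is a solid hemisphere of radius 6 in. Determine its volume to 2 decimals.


Shape: hemisphere (half of a sphere)
Radius r = 6 in
Formula: V = (1/2) * (4/3) * pi * r^3 = (2/3) * pi * r^3
r^3 = 216
(2/3) * 216 = 144
V = 144 * pi
V = 452.39
452.39 in^3


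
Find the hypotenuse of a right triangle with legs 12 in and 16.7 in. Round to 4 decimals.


Shape: right triangle
Legs a = 12 in, b = 16.7 in
Formula: c = sqrt(a^2 + b^2)
a^2 = 144, b^2 = 278.89
a^2 + b^2 = 422.89
c = sqrt(422.89)
c = 20.5643
20.5643 in


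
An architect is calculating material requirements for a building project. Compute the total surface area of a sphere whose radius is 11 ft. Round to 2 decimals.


Shape: sphere
Radius r = 11 ft
Formula: SA = 4 * pi * r^2
r^2 = 121
SA = 4 * pi * 121
SA = 484 * pi
SA = 1520.53
1520.53 ft^2


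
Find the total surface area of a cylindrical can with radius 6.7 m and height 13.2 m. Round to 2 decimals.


Shape: closed cylinder
Radius r = 6.7 m, Height h = 13.2 m
Formula: SA = 2*pi*r^2 + 2*pi*r*h = 2*pi*r*(r + h)
r + h = 19.9
2 * r * (r + h) = 2 * 6.7 * 19.9 = 266.66
SA = 266.66 * pi
SA = 837.74
837.74 m^2


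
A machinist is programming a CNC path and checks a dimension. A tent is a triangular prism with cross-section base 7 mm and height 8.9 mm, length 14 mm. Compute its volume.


Shape: triangular prism
Triangle base = 7 mm, triangle height = 8.9 mm, prism length L = 14 mm
Formula: V = (1/2 * b * h_tri) * L
Cross-section area = 0.5 * 7 * 8.9 = 31.15
V = 31.15 * 14
V = 436.1
436.1 mm^3


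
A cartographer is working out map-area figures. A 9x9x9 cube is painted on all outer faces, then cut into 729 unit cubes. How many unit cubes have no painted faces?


Large cube: 9 x 9 x 9, cut into unit cubes.
n = 9, so n - 2 = 7
Unpainted cubes form the interior (n - 2)^3 block.
(n - 2)^3 = 7^3 = 343
343 unit cubes


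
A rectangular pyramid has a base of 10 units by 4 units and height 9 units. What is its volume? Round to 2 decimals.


Shape: rectangular pyramid
Base: 10 units x 4 units, Height h = 9 units
Formula: V = (1/3) * base_area * h
base_area = 10 * 4 = 40
base_area * h = 40 * 9 = 360
V = 360 / 3
V = 120
120 units^3
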